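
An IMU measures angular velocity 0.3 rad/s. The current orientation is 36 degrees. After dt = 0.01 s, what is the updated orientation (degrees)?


delta_theta = w * dt = 0.3 * 0.01 = 0.003 rad
= 0.1719 deg
theta_new = 36 + 0.1719 = 36.1719 deg


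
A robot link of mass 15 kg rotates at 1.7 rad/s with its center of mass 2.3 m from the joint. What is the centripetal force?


F = m * omega^2 * r
= 15 * 1.7^2 * 2.3
= 15 * 2.89 * 2.3
= 99.705 N


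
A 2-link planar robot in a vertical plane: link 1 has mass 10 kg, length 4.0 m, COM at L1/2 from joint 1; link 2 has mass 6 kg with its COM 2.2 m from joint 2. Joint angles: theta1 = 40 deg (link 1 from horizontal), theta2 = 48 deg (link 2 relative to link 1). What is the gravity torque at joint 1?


Horizontal distance from joint 1 to link-1 COM:
  x_c1 = (L1/2)*cos(t1) = 2.0 * 0.766 = 1.5321 m
Horizontal distance from joint 1 to link-2 COM:
  x_c2 = L1*cos(t1) + Lc2*cos(t1+t2)
       = 4.0*0.766 + 2.2*0.0349 = 3.141 m
tau1 = m1*g*x_c1 + m2*g*x_c2
     = 10*9.81*1.5321 + 6*9.81*3.141
     = 150.2979 + 184.8767
     = 335.1746 Nm


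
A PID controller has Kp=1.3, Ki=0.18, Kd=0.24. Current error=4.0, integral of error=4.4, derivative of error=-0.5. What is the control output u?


u = Kp*e + Ki*int(e) + Kd*de/dt
= 1.3*4.0 + 0.18*4.4 + 0.24*(-0.5)
= 5.2 + 0.792 + -0.12
= 5.872


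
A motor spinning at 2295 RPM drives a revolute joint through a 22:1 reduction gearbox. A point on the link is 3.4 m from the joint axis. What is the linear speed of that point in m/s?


omega_motor = 2295 * 2*pi/60 = 240.3318 rad/s
omega_joint = omega_motor / 22 = 10.9242 rad/s
v = omega_joint * r = 10.9242 * 3.4
= 37.1422 m/s


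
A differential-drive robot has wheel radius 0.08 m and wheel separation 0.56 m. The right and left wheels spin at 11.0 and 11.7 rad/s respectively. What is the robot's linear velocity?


vR = r*wR = 0.08*11.0 = 0.88 m/s
vL = r*wL = 0.08*11.7 = 0.936 m/s
v = (vR+vL)/2 = 0.908 m/s
omega = (vR-vL)/L = -0.1 rad/s
linear velocity = 0.908 m/s


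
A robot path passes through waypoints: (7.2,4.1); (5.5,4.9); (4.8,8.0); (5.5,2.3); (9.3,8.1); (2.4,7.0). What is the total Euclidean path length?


Segment lengths:
  seg1 = sqrt((-1.7)^2 + (0.8)^2) = 1.8788
  seg2 = sqrt((-0.7)^2 + (3.1)^2) = 3.178
  seg3 = sqrt((0.7)^2 + (-5.7)^2) = 5.7428
  seg4 = sqrt((3.8)^2 + (5.8)^2) = 6.934
  seg5 = sqrt((-6.9)^2 + (-1.1)^2) = 6.9871
Total = 24.7208


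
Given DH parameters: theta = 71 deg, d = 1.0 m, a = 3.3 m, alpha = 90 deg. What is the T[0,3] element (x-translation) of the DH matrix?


T[0,3] = a * cos(theta)
= 3.3 * cos(71 deg)
= 3.3 * 0.3256
= 1.0744


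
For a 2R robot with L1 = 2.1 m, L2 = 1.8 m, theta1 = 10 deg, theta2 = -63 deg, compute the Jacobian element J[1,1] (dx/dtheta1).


J[1,1] = -L1*sin(t1) - L2*sin(t1+t2)
= -2.1*sin(10) - 1.8*sin(-53)
= 1.0729


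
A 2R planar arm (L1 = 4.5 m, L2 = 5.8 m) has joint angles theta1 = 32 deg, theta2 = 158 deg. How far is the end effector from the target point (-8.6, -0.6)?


End effector via forward kinematics:
x = L1*cos(t1) + L2*cos(t1+t2) = -1.8957
y = L1*sin(t1) + L2*sin(t1+t2) = 1.3775
Distance to target:
d = sqrt((-8.6 - -1.8957)^2 + (-0.6 - 1.3775)^2)
= sqrt(44.9481 + 3.9104)
= 6.9899 m


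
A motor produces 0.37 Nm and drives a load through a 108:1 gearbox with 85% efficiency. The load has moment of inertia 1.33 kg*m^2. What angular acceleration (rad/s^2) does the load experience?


tau_out = tau_motor * N * eta
= 0.37 * 108 * 0.85 = 33.966 Nm
alpha = tau_out / I = 33.966 / 1.33
= 25.5383 rad/s^2


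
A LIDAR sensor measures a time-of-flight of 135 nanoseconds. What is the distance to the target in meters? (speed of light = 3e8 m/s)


tof = 135 ns = 1.35e-07 s
dist = c * tof / 2
= 3e8 * 1.35e-07 / 2
= 20.25 m


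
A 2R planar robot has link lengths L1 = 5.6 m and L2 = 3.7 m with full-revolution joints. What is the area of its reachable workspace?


r_max = L1 + L2 = 9.3 m
r_min = |L1 - L2| = 1.9 m
Area = pi*(r_max^2 - r_min^2)
= pi*(86.49 - 3.61)
= pi * 82.88
= 260.3752 m^2


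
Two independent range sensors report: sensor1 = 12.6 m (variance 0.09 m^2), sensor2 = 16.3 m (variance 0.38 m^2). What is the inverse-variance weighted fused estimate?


w1 = (1/var1) / (1/var1 + 1/var2)
   = 11.1111 / (11.1111 + 2.6316) = 0.8085
w2 = 1 - w1 = 0.1915
fused = w1*s1 + w2*s2 = 10.1872 + 3.1213
= 13.3085 m


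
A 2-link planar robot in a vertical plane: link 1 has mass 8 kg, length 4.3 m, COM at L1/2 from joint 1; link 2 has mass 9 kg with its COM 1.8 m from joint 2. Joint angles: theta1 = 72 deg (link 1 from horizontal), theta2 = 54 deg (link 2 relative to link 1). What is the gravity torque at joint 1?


Horizontal distance from joint 1 to link-1 COM:
  x_c1 = (L1/2)*cos(t1) = 2.15 * 0.309 = 0.6644 m
Horizontal distance from joint 1 to link-2 COM:
  x_c2 = L1*cos(t1) + Lc2*cos(t1+t2)
       = 4.3*0.309 + 1.8*-0.5878 = 0.2708 m
tau1 = m1*g*x_c1 + m2*g*x_c2
     = 8*9.81*0.6644 + 9*9.81*0.2708
     = 52.1411 + 23.9054
     = 76.0464 Nm


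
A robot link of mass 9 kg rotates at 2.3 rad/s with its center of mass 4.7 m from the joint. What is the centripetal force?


F = m * omega^2 * r
= 9 * 2.3^2 * 4.7
= 9 * 5.29 * 4.7
= 223.767 N


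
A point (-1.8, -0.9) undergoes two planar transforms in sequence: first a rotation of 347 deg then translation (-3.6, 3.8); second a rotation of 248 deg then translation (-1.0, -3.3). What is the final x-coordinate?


After transform 1:
x1 = cos(347)*-1.8 - sin(347)*-0.9 + -3.6 = -5.5563
y1 = sin(347)*-1.8 + cos(347)*-0.9 + 3.8 = 3.328
After transform 2:
x2 = cos(248)*-5.5563 - sin(248)*3.328 + -1.0
= 4.1671


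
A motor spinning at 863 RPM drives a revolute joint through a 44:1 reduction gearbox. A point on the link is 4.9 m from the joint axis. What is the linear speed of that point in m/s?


omega_motor = 863 * 2*pi/60 = 90.3731 rad/s
omega_joint = omega_motor / 44 = 2.0539 rad/s
v = omega_joint * r = 2.0539 * 4.9
= 10.0643 m/s


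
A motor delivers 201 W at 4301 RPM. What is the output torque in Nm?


omega = 4301 * 2*pi/60 = 450.3997 rad/s
tau = P / omega = 201 / 450.3997
= 0.4463 Nm


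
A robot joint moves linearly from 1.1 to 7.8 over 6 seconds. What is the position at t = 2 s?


s = t/T = 2/6 = 0.3333
p(t) = p0 + (pf-p0)*s
= 1.1 + (7.8 - 1.1) * 0.3333
= 3.3333


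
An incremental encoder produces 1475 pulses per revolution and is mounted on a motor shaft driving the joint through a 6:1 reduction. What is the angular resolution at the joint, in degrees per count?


counts per rev = 1475
effective counts at joint = 1475 * 6 = 8850
resolution = 360 / 8850
= 0.0407 deg/count


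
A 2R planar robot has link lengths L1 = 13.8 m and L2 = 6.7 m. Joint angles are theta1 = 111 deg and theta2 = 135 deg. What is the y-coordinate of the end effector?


Convert angles to radians: theta1 = 1.9373, theta2 = 2.3562
y = L1*sin(theta1) + L2*sin(theta1+theta2)
y = 12.8834 + -6.1208
y = 6.7627


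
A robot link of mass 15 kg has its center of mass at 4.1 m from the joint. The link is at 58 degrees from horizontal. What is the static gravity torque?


tau = m*g*L*cos(angle)
= 15 * 9.81 * 4.1 * cos(58 deg)
= 15 * 9.81 * 4.1 * 0.5299
= 319.7082 Nm


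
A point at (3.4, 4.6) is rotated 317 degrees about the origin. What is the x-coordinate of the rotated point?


x' = x*cos(theta) - y*sin(theta)
cos(317 deg) = 0.7314, sin(317 deg) = -0.682
x' = 3.4 * 0.7314 - 4.6 * -0.682
= 2.4866 - -3.1372
= 5.6238


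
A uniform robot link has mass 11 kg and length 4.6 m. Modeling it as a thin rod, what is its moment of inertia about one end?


I = (1/3) * m * L^2
= (1/3) * 11 * 4.6^2
= 0.333333 * 11 * 21.16
= 77.5867 kg*m^2


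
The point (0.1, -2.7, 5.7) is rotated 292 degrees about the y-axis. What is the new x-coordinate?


Rotation about y-axis: x' = x*cos(theta) + z*sin(theta)
= 0.1 * 0.3746 + 5.7 * -0.9272
= -5.2475


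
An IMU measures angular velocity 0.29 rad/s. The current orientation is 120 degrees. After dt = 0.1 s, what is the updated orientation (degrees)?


delta_theta = w * dt = 0.29 * 0.1 = 0.029 rad
= 1.6616 deg
theta_new = 120 + 1.6616 = 121.6616 deg


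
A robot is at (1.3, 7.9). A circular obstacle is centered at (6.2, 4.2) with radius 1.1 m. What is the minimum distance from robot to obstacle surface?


center_dist = sqrt((1.3-6.2)^2 + (7.9-4.2)^2)
= sqrt(24.01 + 13.69)
= 6.14
min_dist = center_dist - radius = 6.14 - 1.1 = 5.04 m


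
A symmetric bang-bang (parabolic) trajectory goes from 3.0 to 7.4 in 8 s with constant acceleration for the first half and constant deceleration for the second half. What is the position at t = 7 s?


Symmetric rest-to-rest: each phase covers (pf-p0)/2 in time T/2. 0.5*a*(T/2)^2 = (pf-p0)/2 => a = 4*(pf-p0)/T^2
a = 4*(7.4-3.0)/8^2 = 0.275
t = 7 is in the deceleration phase (t > T/2).
p = pf - 0.5*a*(T-t)^2 = 7.4 - 0.5*0.275*1^2
= 7.2625


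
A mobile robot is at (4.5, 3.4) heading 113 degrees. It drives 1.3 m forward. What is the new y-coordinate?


y_new = y0 + d*sin(theta)
= 3.4 + 1.3*sin(113)
= 3.4 + 1.1967
= 4.5967


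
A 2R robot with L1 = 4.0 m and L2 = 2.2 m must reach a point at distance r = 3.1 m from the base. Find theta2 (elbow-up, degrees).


cos(theta2) = (r^2 - L1^2 - L2^2) / (2*L1*L2)
cos(theta2) = (9.61 - 16.0 - 4.84) / 17.6
cos(theta2) = -0.638068
theta2 = 129.6479 degrees


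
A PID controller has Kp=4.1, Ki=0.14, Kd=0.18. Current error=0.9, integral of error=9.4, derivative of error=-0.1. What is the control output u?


u = Kp*e + Ki*int(e) + Kd*de/dt
= 4.1*0.9 + 0.14*9.4 + 0.18*(-0.1)
= 3.69 + 1.316 + -0.018
= 4.988


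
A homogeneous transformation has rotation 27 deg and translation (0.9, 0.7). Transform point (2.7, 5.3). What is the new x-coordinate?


x' = cos(theta)*px - sin(theta)*py + tx
= 0.891*2.7 - 0.454*5.3 + 0.9
= 0.8996


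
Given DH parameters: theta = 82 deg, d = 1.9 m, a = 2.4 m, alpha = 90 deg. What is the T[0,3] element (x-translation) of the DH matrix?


T[0,3] = a * cos(theta)
= 2.4 * cos(82 deg)
= 2.4 * 0.1392
= 0.334


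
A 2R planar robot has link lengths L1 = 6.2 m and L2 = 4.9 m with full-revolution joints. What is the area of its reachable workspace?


r_max = L1 + L2 = 11.1 m
r_min = |L1 - L2| = 1.3 m
Area = pi*(r_max^2 - r_min^2)
= pi*(123.21 - 1.69)
= pi * 121.52
= 381.7663 m^2


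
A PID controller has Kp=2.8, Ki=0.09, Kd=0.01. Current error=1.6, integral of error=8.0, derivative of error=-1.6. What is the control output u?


u = Kp*e + Ki*int(e) + Kd*de/dt
= 2.8*1.6 + 0.09*8.0 + 0.01*(-1.6)
= 4.48 + 0.72 + -0.016
= 5.184


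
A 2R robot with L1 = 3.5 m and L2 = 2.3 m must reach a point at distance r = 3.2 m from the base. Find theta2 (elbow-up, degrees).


cos(theta2) = (r^2 - L1^2 - L2^2) / (2*L1*L2)
cos(theta2) = (10.24 - 12.25 - 5.29) / 16.1
cos(theta2) = -0.453416
theta2 = 116.9631 degrees


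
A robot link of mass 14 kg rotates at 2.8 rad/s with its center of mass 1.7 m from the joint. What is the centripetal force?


F = m * omega^2 * r
= 14 * 2.8^2 * 1.7
= 14 * 7.84 * 1.7
= 186.592 N


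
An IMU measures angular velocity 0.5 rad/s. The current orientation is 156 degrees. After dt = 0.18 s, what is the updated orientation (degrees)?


delta_theta = w * dt = 0.5 * 0.18 = 0.09 rad
= 5.1566 deg
theta_new = 156 + 5.1566 = 161.1566 deg


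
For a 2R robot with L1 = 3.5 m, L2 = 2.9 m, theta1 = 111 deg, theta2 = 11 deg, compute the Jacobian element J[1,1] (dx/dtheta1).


J[1,1] = -L1*sin(t1) - L2*sin(t1+t2)
= -3.5*sin(111) - 2.9*sin(122)
= -5.7269


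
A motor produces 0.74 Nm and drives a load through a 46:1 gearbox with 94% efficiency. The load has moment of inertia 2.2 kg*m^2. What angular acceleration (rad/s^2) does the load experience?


tau_out = tau_motor * N * eta
= 0.74 * 46 * 0.94 = 31.9976 Nm
alpha = tau_out / I = 31.9976 / 2.2
= 14.5444 rad/s^2


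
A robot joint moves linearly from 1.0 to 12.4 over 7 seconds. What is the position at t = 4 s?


s = t/T = 4/7 = 0.5714
p(t) = p0 + (pf-p0)*s
= 1.0 + (12.4 - 1.0) * 0.5714
= 7.5143


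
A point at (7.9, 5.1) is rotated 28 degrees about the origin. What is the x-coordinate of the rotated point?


x' = x*cos(theta) - y*sin(theta)
cos(28 deg) = 0.8829, sin(28 deg) = 0.4695
x' = 7.9 * 0.8829 - 5.1 * 0.4695
= 6.9753 - 2.3943
= 4.581


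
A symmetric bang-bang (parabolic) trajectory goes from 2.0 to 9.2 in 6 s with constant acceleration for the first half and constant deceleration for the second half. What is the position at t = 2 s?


Symmetric rest-to-rest: each phase covers (pf-p0)/2 in time T/2. 0.5*a*(T/2)^2 = (pf-p0)/2 => a = 4*(pf-p0)/T^2
a = 4*(9.2-2.0)/6^2 = 0.8
t = 2 is in the acceleration phase (t <= T/2).
p = p0 + 0.5*a*t^2 = 2.0 + 0.5*0.8*2^2
= 3.6


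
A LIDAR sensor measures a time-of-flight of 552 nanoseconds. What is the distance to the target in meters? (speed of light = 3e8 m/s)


tof = 552 ns = 5.52e-07 s
dist = c * tof / 2
= 3e8 * 5.52e-07 / 2
= 82.8 m


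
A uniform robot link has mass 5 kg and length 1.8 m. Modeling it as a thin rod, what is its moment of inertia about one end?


I = (1/3) * m * L^2
= (1/3) * 5 * 1.8^2
= 0.333333 * 5 * 3.24
= 5.4 kg*m^2


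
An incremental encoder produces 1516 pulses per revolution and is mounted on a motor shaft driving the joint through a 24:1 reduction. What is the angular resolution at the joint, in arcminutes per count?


counts per rev = 1516
effective counts at joint = 1516 * 24 = 36384
resolution = 360*60 / 36384
= 0.5937 arcmin/count


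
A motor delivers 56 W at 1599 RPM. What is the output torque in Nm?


omega = 1599 * 2*pi/60 = 167.4469 rad/s
tau = P / omega = 56 / 167.4469
= 0.3344 Nm


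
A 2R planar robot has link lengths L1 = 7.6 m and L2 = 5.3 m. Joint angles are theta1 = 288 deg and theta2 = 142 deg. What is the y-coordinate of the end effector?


Convert angles to radians: theta1 = 5.0265, theta2 = 2.4784
y = L1*sin(theta1) + L2*sin(theta1+theta2)
y = -7.228 + 4.9804
y = -2.2477


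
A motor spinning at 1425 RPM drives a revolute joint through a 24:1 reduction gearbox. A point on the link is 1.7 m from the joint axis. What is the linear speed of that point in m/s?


omega_motor = 1425 * 2*pi/60 = 149.2257 rad/s
omega_joint = omega_motor / 24 = 6.2177 rad/s
v = omega_joint * r = 6.2177 * 1.7
= 10.5702 m/s


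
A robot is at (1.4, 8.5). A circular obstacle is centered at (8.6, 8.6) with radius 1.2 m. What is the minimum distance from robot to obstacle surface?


center_dist = sqrt((1.4-8.6)^2 + (8.5-8.6)^2)
= sqrt(51.84 + 0.01)
= 7.2007
min_dist = center_dist - radius = 7.2007 - 1.2 = 6.0007 m


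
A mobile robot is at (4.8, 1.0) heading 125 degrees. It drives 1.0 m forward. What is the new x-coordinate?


x_new = x0 + d*cos(theta)
= 4.8 + 1.0*cos(125)
= 4.8 + -0.5736
= 4.2264


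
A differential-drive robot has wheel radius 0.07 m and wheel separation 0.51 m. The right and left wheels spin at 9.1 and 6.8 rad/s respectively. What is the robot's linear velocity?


vR = r*wR = 0.07*9.1 = 0.637 m/s
vL = r*wL = 0.07*6.8 = 0.476 m/s
v = (vR+vL)/2 = 0.5565 m/s
omega = (vR-vL)/L = 0.3157 rad/s
linear velocity = 0.5565 m/s


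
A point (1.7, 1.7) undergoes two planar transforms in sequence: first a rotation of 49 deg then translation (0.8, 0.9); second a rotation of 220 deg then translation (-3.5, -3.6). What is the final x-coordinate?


After transform 1:
x1 = cos(49)*1.7 - sin(49)*1.7 + 0.8 = 0.6323
y1 = sin(49)*1.7 + cos(49)*1.7 + 0.9 = 3.2983
After transform 2:
x2 = cos(220)*0.6323 - sin(220)*3.2983 + -3.5
= -1.8643


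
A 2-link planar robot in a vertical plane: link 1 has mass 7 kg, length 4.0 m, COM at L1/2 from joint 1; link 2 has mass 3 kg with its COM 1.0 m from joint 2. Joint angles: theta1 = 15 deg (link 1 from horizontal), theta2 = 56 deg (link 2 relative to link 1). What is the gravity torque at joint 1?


Horizontal distance from joint 1 to link-1 COM:
  x_c1 = (L1/2)*cos(t1) = 2.0 * 0.9659 = 1.9319 m
Horizontal distance from joint 1 to link-2 COM:
  x_c2 = L1*cos(t1) + Lc2*cos(t1+t2)
       = 4.0*0.9659 + 1.0*0.3256 = 4.1893 m
tau1 = m1*g*x_c1 + m2*g*x_c2
     = 7*9.81*1.9319 + 3*9.81*4.1893
     = 132.6603 + 123.2903
     = 255.9505 Nm


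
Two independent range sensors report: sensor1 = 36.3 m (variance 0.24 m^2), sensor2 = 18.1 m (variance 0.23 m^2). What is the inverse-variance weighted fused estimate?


w1 = (1/var1) / (1/var1 + 1/var2)
   = 4.1667 / (4.1667 + 4.3478) = 0.4894
w2 = 1 - w1 = 0.5106
fused = w1*s1 + w2*s2 = 17.7638 + 9.2426
= 27.0064 m


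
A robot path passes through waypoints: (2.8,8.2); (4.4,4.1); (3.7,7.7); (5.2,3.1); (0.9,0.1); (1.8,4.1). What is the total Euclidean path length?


Segment lengths:
  seg1 = sqrt((1.6)^2 + (-4.1)^2) = 4.4011
  seg2 = sqrt((-0.7)^2 + (3.6)^2) = 3.6674
  seg3 = sqrt((1.5)^2 + (-4.6)^2) = 4.8384
  seg4 = sqrt((-4.3)^2 + (-3.0)^2) = 5.2431
  seg5 = sqrt((0.9)^2 + (4.0)^2) = 4.1
Total = 22.25


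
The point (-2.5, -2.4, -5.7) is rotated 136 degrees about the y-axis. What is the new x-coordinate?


Rotation about y-axis: x' = x*cos(theta) + z*sin(theta)
= -2.5 * -0.7193 + -5.7 * 0.6947
= -2.1612


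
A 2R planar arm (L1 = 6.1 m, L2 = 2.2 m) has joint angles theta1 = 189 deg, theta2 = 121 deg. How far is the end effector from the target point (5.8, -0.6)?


End effector via forward kinematics:
x = L1*cos(t1) + L2*cos(t1+t2) = -4.6108
y = L1*sin(t1) + L2*sin(t1+t2) = -2.6395
Distance to target:
d = sqrt((5.8 - -4.6108)^2 + (-0.6 - -2.6395)^2)
= sqrt(108.3841 + 4.1598)
= 10.6087 m


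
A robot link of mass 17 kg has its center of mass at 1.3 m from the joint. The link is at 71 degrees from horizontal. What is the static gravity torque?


tau = m*g*L*cos(angle)
= 17 * 9.81 * 1.3 * cos(71 deg)
= 17 * 9.81 * 1.3 * 0.3256
= 70.5835 Nm


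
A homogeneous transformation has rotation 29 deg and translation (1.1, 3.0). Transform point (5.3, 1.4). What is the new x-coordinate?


x' = cos(theta)*px - sin(theta)*py + tx
= 0.8746*5.3 - 0.4848*1.4 + 1.1
= 5.0568


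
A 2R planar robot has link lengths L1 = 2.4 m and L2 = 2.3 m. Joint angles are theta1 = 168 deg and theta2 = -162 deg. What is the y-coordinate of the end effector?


Convert angles to radians: theta1 = 2.9322, theta2 = -2.8274
y = L1*sin(theta1) + L2*sin(theta1+theta2)
y = 0.499 + 0.2404
y = 0.7394


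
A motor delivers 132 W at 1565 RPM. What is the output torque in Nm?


omega = 1565 * 2*pi/60 = 163.8864 rad/s
tau = P / omega = 132 / 163.8864
= 0.8054 Nm


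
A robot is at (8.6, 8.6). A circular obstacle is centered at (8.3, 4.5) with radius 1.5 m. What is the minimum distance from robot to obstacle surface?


center_dist = sqrt((8.6-8.3)^2 + (8.6-4.5)^2)
= sqrt(0.09 + 16.81)
= 4.111
min_dist = center_dist - radius = 4.111 - 1.5 = 2.611 m


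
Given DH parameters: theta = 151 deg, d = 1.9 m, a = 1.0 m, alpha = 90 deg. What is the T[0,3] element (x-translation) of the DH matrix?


T[0,3] = a * cos(theta)
= 1.0 * cos(151 deg)
= 1.0 * -0.8746
= -0.8746


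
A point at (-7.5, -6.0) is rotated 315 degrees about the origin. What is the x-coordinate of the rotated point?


x' = x*cos(theta) - y*sin(theta)
cos(315 deg) = 0.7071, sin(315 deg) = -0.7071
x' = -7.5 * 0.7071 - -6.0 * -0.7071
= -5.3033 - 4.2426
= -9.5459


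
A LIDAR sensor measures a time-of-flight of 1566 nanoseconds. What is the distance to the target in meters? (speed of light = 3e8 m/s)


tof = 1566 ns = 1.566e-06 s
dist = c * tof / 2
= 3e8 * 1.566e-06 / 2
= 234.9 m


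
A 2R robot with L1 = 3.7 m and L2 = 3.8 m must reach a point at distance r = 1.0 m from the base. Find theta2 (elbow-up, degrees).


cos(theta2) = (r^2 - L1^2 - L2^2) / (2*L1*L2)
cos(theta2) = (1.0 - 13.69 - 14.44) / 28.12
cos(theta2) = -0.964794
theta2 = 164.7514 degrees


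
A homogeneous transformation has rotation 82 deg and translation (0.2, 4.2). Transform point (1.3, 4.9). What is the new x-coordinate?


x' = cos(theta)*px - sin(theta)*py + tx
= 0.1392*1.3 - 0.9903*4.9 + 0.2
= -4.4714


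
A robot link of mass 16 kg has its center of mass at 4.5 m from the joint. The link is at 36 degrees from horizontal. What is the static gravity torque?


tau = m*g*L*cos(angle)
= 16 * 9.81 * 4.5 * cos(36 deg)
= 16 * 9.81 * 4.5 * 0.809
= 571.4249 Nm


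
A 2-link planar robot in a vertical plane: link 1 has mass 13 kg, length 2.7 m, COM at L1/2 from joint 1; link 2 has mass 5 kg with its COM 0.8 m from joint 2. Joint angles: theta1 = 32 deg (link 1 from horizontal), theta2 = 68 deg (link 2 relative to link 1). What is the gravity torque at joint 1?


Horizontal distance from joint 1 to link-1 COM:
  x_c1 = (L1/2)*cos(t1) = 1.35 * 0.848 = 1.1449 m
Horizontal distance from joint 1 to link-2 COM:
  x_c2 = L1*cos(t1) + Lc2*cos(t1+t2)
       = 2.7*0.848 + 0.8*-0.1736 = 2.1508 m
tau1 = m1*g*x_c1 + m2*g*x_c2
     = 13*9.81*1.1449 + 5*9.81*2.1508
     = 146.0046 + 105.4973
     = 251.5019 Nm


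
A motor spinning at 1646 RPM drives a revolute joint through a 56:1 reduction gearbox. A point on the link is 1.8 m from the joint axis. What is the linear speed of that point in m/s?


omega_motor = 1646 * 2*pi/60 = 172.3687 rad/s
omega_joint = omega_motor / 56 = 3.078 rad/s
v = omega_joint * r = 3.078 * 1.8
= 5.5404 m/s


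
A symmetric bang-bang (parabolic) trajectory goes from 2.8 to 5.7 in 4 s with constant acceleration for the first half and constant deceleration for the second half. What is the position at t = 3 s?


Symmetric rest-to-rest: each phase covers (pf-p0)/2 in time T/2. 0.5*a*(T/2)^2 = (pf-p0)/2 => a = 4*(pf-p0)/T^2
a = 4*(5.7-2.8)/4^2 = 0.725
t = 3 is in the deceleration phase (t > T/2).
p = pf - 0.5*a*(T-t)^2 = 5.7 - 0.5*0.725*1^2
= 5.3375


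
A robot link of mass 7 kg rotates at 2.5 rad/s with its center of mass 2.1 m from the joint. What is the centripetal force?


F = m * omega^2 * r
= 7 * 2.5^2 * 2.1
= 7 * 6.25 * 2.1
= 91.875 N


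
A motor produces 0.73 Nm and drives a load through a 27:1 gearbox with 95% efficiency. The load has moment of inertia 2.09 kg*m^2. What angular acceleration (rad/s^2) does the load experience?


tau_out = tau_motor * N * eta
= 0.73 * 27 * 0.95 = 18.7245 Nm
alpha = tau_out / I = 18.7245 / 2.09
= 8.9591 rad/s^2


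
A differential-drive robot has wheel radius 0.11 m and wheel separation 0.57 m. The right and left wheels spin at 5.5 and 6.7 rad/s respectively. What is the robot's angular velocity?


vR = r*wR = 0.11*5.5 = 0.605 m/s
vL = r*wL = 0.11*6.7 = 0.737 m/s
v = (vR+vL)/2 = 0.671 m/s
omega = (vR-vL)/L = -0.2316 rad/s
angular velocity = -0.2316 rad/s


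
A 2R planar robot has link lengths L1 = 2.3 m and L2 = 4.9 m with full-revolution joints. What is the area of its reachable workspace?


r_max = L1 + L2 = 7.2 m
r_min = |L1 - L2| = 2.6 m
Area = pi*(r_max^2 - r_min^2)
= pi*(51.84 - 6.76)
= pi * 45.08
= 141.623 m^2


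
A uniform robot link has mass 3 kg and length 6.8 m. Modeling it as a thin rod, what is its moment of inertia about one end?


I = (1/3) * m * L^2
= (1/3) * 3 * 6.8^2
= 0.333333 * 3 * 46.24
= 46.24 kg*m^2


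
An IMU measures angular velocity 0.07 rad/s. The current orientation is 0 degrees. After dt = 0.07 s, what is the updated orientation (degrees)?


delta_theta = w * dt = 0.07 * 0.07 = 0.0049 rad
= 0.2807 deg
theta_new = 0 + 0.2807 = 0.2807 deg


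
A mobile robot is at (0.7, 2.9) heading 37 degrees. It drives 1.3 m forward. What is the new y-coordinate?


y_new = y0 + d*sin(theta)
= 2.9 + 1.3*sin(37)
= 2.9 + 0.7824
= 3.6824


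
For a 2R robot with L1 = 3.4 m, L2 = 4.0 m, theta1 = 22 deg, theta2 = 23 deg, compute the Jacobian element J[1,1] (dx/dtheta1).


J[1,1] = -L1*sin(t1) - L2*sin(t1+t2)
= -3.4*sin(22) - 4.0*sin(45)
= -4.1021


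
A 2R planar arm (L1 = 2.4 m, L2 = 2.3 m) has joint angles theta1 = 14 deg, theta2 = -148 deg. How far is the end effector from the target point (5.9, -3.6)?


End effector via forward kinematics:
x = L1*cos(t1) + L2*cos(t1+t2) = 0.731
y = L1*sin(t1) + L2*sin(t1+t2) = -1.0739
Distance to target:
d = sqrt((5.9 - 0.731)^2 + (-3.6 - -1.0739)^2)
= sqrt(26.7186 + 6.3813)
= 5.7533 m


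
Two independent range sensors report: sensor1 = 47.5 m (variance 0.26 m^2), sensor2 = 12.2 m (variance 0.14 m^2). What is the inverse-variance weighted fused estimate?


w1 = (1/var1) / (1/var1 + 1/var2)
   = 3.8462 / (3.8462 + 7.1429) = 0.35
w2 = 1 - w1 = 0.65
fused = w1*s1 + w2*s2 = 16.625 + 7.93
= 24.555 m


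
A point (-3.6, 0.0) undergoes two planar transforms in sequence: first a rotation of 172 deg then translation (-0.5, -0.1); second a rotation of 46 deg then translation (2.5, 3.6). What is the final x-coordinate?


After transform 1:
x1 = cos(172)*-3.6 - sin(172)*0.0 + -0.5 = 3.065
y1 = sin(172)*-3.6 + cos(172)*0.0 + -0.1 = -0.601
After transform 2:
x2 = cos(46)*3.065 - sin(46)*-0.601 + 2.5
= 5.0614


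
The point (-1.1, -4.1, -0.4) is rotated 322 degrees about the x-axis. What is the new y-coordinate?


Rotation about x-axis: y' = y*cos(theta) - z*sin(theta)
= -4.1 * 0.788 - -0.4 * -0.6157
= -3.4771


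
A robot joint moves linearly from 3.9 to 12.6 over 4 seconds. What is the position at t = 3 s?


s = t/T = 3/4 = 0.75
p(t) = p0 + (pf-p0)*s
= 3.9 + (12.6 - 3.9) * 0.75
= 10.425


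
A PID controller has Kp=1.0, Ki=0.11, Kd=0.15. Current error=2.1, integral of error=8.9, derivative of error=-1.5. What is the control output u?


u = Kp*e + Ki*int(e) + Kd*de/dt
= 1.0*2.1 + 0.11*8.9 + 0.15*(-1.5)
= 2.1 + 0.979 + -0.225
= 2.854


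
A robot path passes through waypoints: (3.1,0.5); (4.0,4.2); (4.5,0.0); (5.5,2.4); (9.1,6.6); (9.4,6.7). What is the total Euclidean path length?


Segment lengths:
  seg1 = sqrt((0.9)^2 + (3.7)^2) = 3.8079
  seg2 = sqrt((0.5)^2 + (-4.2)^2) = 4.2297
  seg3 = sqrt((1.0)^2 + (2.4)^2) = 2.6
  seg4 = sqrt((3.6)^2 + (4.2)^2) = 5.5317
  seg5 = sqrt((0.3)^2 + (0.1)^2) = 0.3162
Total = 16.4855


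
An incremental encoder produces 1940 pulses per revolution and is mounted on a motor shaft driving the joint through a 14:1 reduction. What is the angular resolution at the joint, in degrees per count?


counts per rev = 1940
effective counts at joint = 1940 * 14 = 27160
resolution = 360 / 27160
= 0.0133 deg/count


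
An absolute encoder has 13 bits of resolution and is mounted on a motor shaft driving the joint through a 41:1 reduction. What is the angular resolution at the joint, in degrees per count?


counts = 2^13 = 8192
effective counts at joint = 8192 * 41 = 335872
resolution = 360 / 335872
= 0.0011 deg/count


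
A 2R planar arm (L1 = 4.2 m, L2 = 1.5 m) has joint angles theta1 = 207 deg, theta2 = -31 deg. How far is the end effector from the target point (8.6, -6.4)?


End effector via forward kinematics:
x = L1*cos(t1) + L2*cos(t1+t2) = -5.2386
y = L1*sin(t1) + L2*sin(t1+t2) = -1.8021
Distance to target:
d = sqrt((8.6 - -5.2386)^2 + (-6.4 - -1.8021)^2)
= sqrt(191.5061 + 21.1405)
= 14.5824 m


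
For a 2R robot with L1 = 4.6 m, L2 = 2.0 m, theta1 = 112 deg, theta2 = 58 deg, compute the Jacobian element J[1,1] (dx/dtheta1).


J[1,1] = -L1*sin(t1) - L2*sin(t1+t2)
= -4.6*sin(112) - 2.0*sin(170)
= -4.6123


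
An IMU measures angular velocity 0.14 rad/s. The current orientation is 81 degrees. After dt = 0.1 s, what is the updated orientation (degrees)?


delta_theta = w * dt = 0.14 * 0.1 = 0.014 rad
= 0.8021 deg
theta_new = 81 + 0.8021 = 81.8021 deg


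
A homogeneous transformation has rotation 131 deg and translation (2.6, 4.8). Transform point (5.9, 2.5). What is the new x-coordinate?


x' = cos(theta)*px - sin(theta)*py + tx
= -0.6561*5.9 - 0.7547*2.5 + 2.6
= -3.1575


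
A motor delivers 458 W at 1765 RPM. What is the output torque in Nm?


omega = 1765 * 2*pi/60 = 184.8304 rad/s
tau = P / omega = 458 / 184.8304
= 2.4779 Nm


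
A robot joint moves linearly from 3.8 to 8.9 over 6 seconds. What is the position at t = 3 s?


s = t/T = 3/6 = 0.5
p(t) = p0 + (pf-p0)*s
= 3.8 + (8.9 - 3.8) * 0.5
= 6.35


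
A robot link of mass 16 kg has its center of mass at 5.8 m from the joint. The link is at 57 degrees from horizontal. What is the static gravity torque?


tau = m*g*L*cos(angle)
= 16 * 9.81 * 5.8 * cos(57 deg)
= 16 * 9.81 * 5.8 * 0.5446
= 495.8219 Nm


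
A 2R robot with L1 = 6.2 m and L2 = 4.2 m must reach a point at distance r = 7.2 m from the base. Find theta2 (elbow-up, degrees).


cos(theta2) = (r^2 - L1^2 - L2^2) / (2*L1*L2)
cos(theta2) = (51.84 - 38.44 - 17.64) / 52.08
cos(theta2) = -0.081413
theta2 = 94.6698 degrees


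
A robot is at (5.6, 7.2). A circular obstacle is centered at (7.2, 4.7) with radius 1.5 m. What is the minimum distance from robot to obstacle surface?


center_dist = sqrt((5.6-7.2)^2 + (7.2-4.7)^2)
= sqrt(2.56 + 6.25)
= 2.9682
min_dist = center_dist - radius = 2.9682 - 1.5 = 1.4682 m


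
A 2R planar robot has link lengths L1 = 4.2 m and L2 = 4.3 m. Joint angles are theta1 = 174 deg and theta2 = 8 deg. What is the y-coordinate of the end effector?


Convert angles to radians: theta1 = 3.0369, theta2 = 0.1396
y = L1*sin(theta1) + L2*sin(theta1+theta2)
y = 0.439 + -0.1501
y = 0.289


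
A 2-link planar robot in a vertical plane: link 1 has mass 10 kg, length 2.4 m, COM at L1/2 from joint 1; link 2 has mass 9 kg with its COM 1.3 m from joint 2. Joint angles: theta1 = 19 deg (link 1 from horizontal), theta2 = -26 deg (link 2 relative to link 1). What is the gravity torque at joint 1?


Horizontal distance from joint 1 to link-1 COM:
  x_c1 = (L1/2)*cos(t1) = 1.2 * 0.9455 = 1.1346 m
Horizontal distance from joint 1 to link-2 COM:
  x_c2 = L1*cos(t1) + Lc2*cos(t1+t2)
       = 2.4*0.9455 + 1.3*0.9925 = 3.5596 m
tau1 = m1*g*x_c1 + m2*g*x_c2
     = 10*9.81*1.1346 + 9*9.81*3.5596
     = 111.3064 + 314.2731
     = 425.5795 Nm


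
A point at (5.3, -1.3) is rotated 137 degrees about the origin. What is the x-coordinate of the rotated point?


x' = x*cos(theta) - y*sin(theta)
cos(137 deg) = -0.7314, sin(137 deg) = 0.682
x' = 5.3 * -0.7314 - -1.3 * 0.682
= -3.8762 - -0.8866
= -2.9896


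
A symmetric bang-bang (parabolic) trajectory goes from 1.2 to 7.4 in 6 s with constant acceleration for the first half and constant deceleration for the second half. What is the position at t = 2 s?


Symmetric rest-to-rest: each phase covers (pf-p0)/2 in time T/2. 0.5*a*(T/2)^2 = (pf-p0)/2 => a = 4*(pf-p0)/T^2
a = 4*(7.4-1.2)/6^2 = 0.6889
t = 2 is in the acceleration phase (t <= T/2).
p = p0 + 0.5*a*t^2 = 1.2 + 0.5*0.6889*2^2
= 2.5778


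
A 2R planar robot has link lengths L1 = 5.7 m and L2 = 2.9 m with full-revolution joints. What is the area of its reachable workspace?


r_max = L1 + L2 = 8.6 m
r_min = |L1 - L2| = 2.8 m
Area = pi*(r_max^2 - r_min^2)
= pi*(73.96 - 7.84)
= pi * 66.12
= 207.7221 m^2


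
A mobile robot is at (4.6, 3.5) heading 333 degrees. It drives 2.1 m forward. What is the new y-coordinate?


y_new = y0 + d*sin(theta)
= 3.5 + 2.1*sin(333)
= 3.5 + -0.9534
= 2.5466


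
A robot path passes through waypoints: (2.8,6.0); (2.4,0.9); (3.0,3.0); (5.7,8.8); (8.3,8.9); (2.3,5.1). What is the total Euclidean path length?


Segment lengths:
  seg1 = sqrt((-0.4)^2 + (-5.1)^2) = 5.1157
  seg2 = sqrt((0.6)^2 + (2.1)^2) = 2.184
  seg3 = sqrt((2.7)^2 + (5.8)^2) = 6.3977
  seg4 = sqrt((2.6)^2 + (0.1)^2) = 2.6019
  seg5 = sqrt((-6.0)^2 + (-3.8)^2) = 7.1021
Total = 23.4014


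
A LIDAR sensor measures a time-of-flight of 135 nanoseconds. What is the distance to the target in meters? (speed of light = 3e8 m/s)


tof = 135 ns = 1.35e-07 s
dist = c * tof / 2
= 3e8 * 1.35e-07 / 2
= 20.25 m


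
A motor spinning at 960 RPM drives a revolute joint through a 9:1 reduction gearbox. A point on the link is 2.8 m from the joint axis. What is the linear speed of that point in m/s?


omega_motor = 960 * 2*pi/60 = 100.531 rad/s
omega_joint = omega_motor / 9 = 11.1701 rad/s
v = omega_joint * r = 11.1701 * 2.8
= 31.2763 m/s


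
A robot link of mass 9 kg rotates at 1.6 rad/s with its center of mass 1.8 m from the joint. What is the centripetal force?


F = m * omega^2 * r
= 9 * 1.6^2 * 1.8
= 9 * 2.56 * 1.8
= 41.472 N


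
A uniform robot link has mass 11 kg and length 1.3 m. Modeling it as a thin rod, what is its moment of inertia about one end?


I = (1/3) * m * L^2
= (1/3) * 11 * 1.3^2
= 0.333333 * 11 * 1.69
= 6.1967 kg*m^2


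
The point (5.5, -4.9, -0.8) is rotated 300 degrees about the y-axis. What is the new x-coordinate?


Rotation about y-axis: x' = x*cos(theta) + z*sin(theta)
= 5.5 * 0.5 + -0.8 * -0.866
= 3.4428


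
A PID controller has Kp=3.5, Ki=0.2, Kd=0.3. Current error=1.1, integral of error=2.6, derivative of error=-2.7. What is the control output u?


u = Kp*e + Ki*int(e) + Kd*de/dt
= 3.5*1.1 + 0.2*2.6 + 0.3*(-2.7)
= 3.85 + 0.52 + -0.81
= 3.56


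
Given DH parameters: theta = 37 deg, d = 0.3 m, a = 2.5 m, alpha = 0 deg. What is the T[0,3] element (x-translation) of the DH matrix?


T[0,3] = a * cos(theta)
= 2.5 * cos(37 deg)
= 2.5 * 0.7986
= 1.9966


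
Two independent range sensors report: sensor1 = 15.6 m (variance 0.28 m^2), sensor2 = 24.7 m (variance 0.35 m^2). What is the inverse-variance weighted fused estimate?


w1 = (1/var1) / (1/var1 + 1/var2)
   = 3.5714 / (3.5714 + 2.8571) = 0.5556
w2 = 1 - w1 = 0.4444
fused = w1*s1 + w2*s2 = 8.6667 + 10.9778
= 19.6444 m


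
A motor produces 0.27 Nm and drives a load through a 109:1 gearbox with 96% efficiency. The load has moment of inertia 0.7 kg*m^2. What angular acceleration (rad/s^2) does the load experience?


tau_out = tau_motor * N * eta
= 0.27 * 109 * 0.96 = 28.2528 Nm
alpha = tau_out / I = 28.2528 / 0.7
= 40.3611 rad/s^2


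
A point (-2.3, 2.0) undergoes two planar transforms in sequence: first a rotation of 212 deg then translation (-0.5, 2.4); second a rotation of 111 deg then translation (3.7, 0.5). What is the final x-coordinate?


After transform 1:
x1 = cos(212)*-2.3 - sin(212)*2.0 + -0.5 = 2.5103
y1 = sin(212)*-2.3 + cos(212)*2.0 + 2.4 = 1.9227
After transform 2:
x2 = cos(111)*2.5103 - sin(111)*1.9227 + 3.7
= 1.0054


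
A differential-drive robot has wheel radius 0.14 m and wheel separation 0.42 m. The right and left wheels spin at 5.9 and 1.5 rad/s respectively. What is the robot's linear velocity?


vR = r*wR = 0.14*5.9 = 0.826 m/s
vL = r*wL = 0.14*1.5 = 0.21 m/s
v = (vR+vL)/2 = 0.518 m/s
omega = (vR-vL)/L = 1.4667 rad/s
linear velocity = 0.518 m/s


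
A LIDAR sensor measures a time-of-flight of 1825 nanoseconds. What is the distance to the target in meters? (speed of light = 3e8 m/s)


tof = 1825 ns = 1.825e-06 s
dist = c * tof / 2
= 3e8 * 1.825e-06 / 2
= 273.75 m


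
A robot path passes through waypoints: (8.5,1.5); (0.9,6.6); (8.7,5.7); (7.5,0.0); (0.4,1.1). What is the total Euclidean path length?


Segment lengths:
  seg1 = sqrt((-7.6)^2 + (5.1)^2) = 9.1526
  seg2 = sqrt((7.8)^2 + (-0.9)^2) = 7.8518
  seg3 = sqrt((-1.2)^2 + (-5.7)^2) = 5.8249
  seg4 = sqrt((-7.1)^2 + (1.1)^2) = 7.1847
Total = 30.014


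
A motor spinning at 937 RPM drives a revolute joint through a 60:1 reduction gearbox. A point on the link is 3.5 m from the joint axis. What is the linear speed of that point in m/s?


omega_motor = 937 * 2*pi/60 = 98.1224 rad/s
omega_joint = omega_motor / 60 = 1.6354 rad/s
v = omega_joint * r = 1.6354 * 3.5
= 5.7238 m/s


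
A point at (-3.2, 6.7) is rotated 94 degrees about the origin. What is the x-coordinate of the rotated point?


x' = x*cos(theta) - y*sin(theta)
cos(94 deg) = -0.0698, sin(94 deg) = 0.9976
x' = -3.2 * -0.0698 - 6.7 * 0.9976
= 0.2232 - 6.6837
= -6.4605


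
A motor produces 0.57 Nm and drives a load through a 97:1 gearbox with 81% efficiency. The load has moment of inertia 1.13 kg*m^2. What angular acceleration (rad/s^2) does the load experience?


tau_out = tau_motor * N * eta
= 0.57 * 97 * 0.81 = 44.7849 Nm
alpha = tau_out / I = 44.7849 / 1.13
= 39.6327 rad/s^2


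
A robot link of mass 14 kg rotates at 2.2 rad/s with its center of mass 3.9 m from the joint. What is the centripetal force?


F = m * omega^2 * r
= 14 * 2.2^2 * 3.9
= 14 * 4.84 * 3.9
= 264.264 N


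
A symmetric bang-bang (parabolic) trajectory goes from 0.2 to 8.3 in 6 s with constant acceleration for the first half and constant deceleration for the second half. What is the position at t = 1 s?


Symmetric rest-to-rest: each phase covers (pf-p0)/2 in time T/2. 0.5*a*(T/2)^2 = (pf-p0)/2 => a = 4*(pf-p0)/T^2
a = 4*(8.3-0.2)/6^2 = 0.9
t = 1 is in the acceleration phase (t <= T/2).
p = p0 + 0.5*a*t^2 = 0.2 + 0.5*0.9*1^2
= 0.65


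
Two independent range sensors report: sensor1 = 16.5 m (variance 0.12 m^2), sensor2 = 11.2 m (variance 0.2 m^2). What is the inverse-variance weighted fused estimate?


w1 = (1/var1) / (1/var1 + 1/var2)
   = 8.3333 / (8.3333 + 5.0) = 0.625
w2 = 1 - w1 = 0.375
fused = w1*s1 + w2*s2 = 10.3125 + 4.2
= 14.5125 m


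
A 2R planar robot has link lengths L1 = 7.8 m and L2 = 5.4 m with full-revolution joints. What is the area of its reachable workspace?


r_max = L1 + L2 = 13.2 m
r_min = |L1 - L2| = 2.4 m
Area = pi*(r_max^2 - r_min^2)
= pi*(174.24 - 5.76)
= pi * 168.48
= 529.2955 m^2


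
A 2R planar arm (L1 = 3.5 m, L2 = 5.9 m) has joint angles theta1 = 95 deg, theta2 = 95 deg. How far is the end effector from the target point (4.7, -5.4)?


End effector via forward kinematics:
x = L1*cos(t1) + L2*cos(t1+t2) = -6.1154
y = L1*sin(t1) + L2*sin(t1+t2) = 2.4622
Distance to target:
d = sqrt((4.7 - -6.1154)^2 + (-5.4 - 2.4622)^2)
= sqrt(116.9731 + 61.8135)
= 13.3711 m


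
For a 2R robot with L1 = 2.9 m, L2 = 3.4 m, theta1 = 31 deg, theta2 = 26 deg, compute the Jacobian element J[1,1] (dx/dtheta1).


J[1,1] = -L1*sin(t1) - L2*sin(t1+t2)
= -2.9*sin(31) - 3.4*sin(57)
= -4.3451


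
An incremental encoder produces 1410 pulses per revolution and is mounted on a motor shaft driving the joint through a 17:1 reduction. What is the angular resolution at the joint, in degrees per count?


counts per rev = 1410
effective counts at joint = 1410 * 17 = 23970
resolution = 360 / 23970
= 0.015 deg/count


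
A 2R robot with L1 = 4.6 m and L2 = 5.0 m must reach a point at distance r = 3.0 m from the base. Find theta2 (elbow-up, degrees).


cos(theta2) = (r^2 - L1^2 - L2^2) / (2*L1*L2)
cos(theta2) = (9.0 - 21.16 - 25.0) / 46.0
cos(theta2) = -0.807826
theta2 = 143.8841 degrees


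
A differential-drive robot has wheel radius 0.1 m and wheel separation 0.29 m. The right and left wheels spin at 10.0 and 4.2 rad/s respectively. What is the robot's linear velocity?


vR = r*wR = 0.1*10.0 = 1.0 m/s
vL = r*wL = 0.1*4.2 = 0.42 m/s
v = (vR+vL)/2 = 0.71 m/s
omega = (vR-vL)/L = 2.0 rad/s
linear velocity = 0.71 m/s


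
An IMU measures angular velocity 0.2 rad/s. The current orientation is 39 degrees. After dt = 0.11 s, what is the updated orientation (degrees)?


delta_theta = w * dt = 0.2 * 0.11 = 0.022 rad
= 1.2605 deg
theta_new = 39 + 1.2605 = 40.2605 deg


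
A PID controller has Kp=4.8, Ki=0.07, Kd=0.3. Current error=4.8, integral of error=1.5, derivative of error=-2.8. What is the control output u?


u = Kp*e + Ki*int(e) + Kd*de/dt
= 4.8*4.8 + 0.07*1.5 + 0.3*(-2.8)
= 23.04 + 0.105 + -0.84
= 22.305


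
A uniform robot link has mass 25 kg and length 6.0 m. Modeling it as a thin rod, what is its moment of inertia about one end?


I = (1/3) * m * L^2
= (1/3) * 25 * 6.0^2
= 0.333333 * 25 * 36.0
= 300.0 kg*m^2


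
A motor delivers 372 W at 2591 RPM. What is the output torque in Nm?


omega = 2591 * 2*pi/60 = 271.3289 rad/s
tau = P / omega = 372 / 271.3289
= 1.371 Nm


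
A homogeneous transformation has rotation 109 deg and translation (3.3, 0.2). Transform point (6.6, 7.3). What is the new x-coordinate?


x' = cos(theta)*px - sin(theta)*py + tx
= -0.3256*6.6 - 0.9455*7.3 + 3.3
= -5.751
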